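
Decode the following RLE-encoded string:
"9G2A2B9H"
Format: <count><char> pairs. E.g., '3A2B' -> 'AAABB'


Expanding each <count><char> pair:
  9G -> 'GGGGGGGGG'
  2A -> 'AA'
  2B -> 'BB'
  9H -> 'HHHHHHHHH'

Decoded = GGGGGGGGGAABBHHHHHHHHH


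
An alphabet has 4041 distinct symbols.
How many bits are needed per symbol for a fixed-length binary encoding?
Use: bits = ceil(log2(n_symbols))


log2(4041) = 11.9805
Bracket: 2^11 = 2048 < 4041 <= 2^12 = 4096
So ceil(log2(4041)) = 12

bits = ceil(log2(4041)) = ceil(11.9805) = 12 bits


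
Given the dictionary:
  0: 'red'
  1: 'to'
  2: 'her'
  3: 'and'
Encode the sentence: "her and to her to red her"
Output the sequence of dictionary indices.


Look up each word in the dictionary:
  'her' -> 2
  'and' -> 3
  'to' -> 1
  'her' -> 2
  'to' -> 1
  'red' -> 0
  'her' -> 2

Encoded: [2, 3, 1, 2, 1, 0, 2]


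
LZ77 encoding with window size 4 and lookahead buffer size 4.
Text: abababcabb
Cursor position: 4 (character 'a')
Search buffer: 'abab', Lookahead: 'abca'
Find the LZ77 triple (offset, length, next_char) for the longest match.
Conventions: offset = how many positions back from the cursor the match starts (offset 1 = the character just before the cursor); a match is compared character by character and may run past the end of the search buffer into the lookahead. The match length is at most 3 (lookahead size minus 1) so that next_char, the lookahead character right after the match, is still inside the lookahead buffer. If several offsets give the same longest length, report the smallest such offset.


Try each offset into the search buffer:
  offset=1 (pos 3, char 'b'): match length 0
  offset=2 (pos 2, char 'a'): match length 2
  offset=3 (pos 1, char 'b'): match length 0
  offset=4 (pos 0, char 'a'): match length 2
Longest match has length 2, found at offsets 2, 4; take the smallest, offset 2.
next_char = character at position 4 + 2 = 6 -> 'c'

Best match: offset=2, length=2 (matching 'ab' starting at position 2)
LZ77 triple: (2, 2, 'c')


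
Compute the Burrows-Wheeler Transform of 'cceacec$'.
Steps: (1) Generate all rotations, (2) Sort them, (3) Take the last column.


Rotations (sorted):
  0: $cceacec -> last char: c
  1: acec$cce -> last char: e
  2: c$cceace -> last char: e
  3: cceacec$ -> last char: $
  4: ceacec$c -> last char: c
  5: cec$ccea -> last char: a
  6: eacec$cc -> last char: c
  7: ec$cceac -> last char: c


BWT = cee$cacc


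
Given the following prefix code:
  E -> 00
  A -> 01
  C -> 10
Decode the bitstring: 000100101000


Decoding step by step:
Bits 00 -> E
Bits 01 -> A
Bits 00 -> E
Bits 10 -> C
Bits 10 -> C
Bits 00 -> E


Decoded message: EAECCE


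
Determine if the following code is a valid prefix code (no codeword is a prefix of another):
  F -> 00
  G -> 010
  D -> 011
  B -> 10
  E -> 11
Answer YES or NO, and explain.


Checking each pair (does one codeword prefix another?):
  F='00' vs G='010': no prefix
  F='00' vs D='011': no prefix
  F='00' vs B='10': no prefix
  F='00' vs E='11': no prefix
  G='010' vs F='00': no prefix
  G='010' vs D='011': no prefix
  G='010' vs B='10': no prefix
  G='010' vs E='11': no prefix
  D='011' vs F='00': no prefix
  D='011' vs G='010': no prefix
  D='011' vs B='10': no prefix
  D='011' vs E='11': no prefix
  B='10' vs F='00': no prefix
  B='10' vs G='010': no prefix
  B='10' vs D='011': no prefix
  B='10' vs E='11': no prefix
  E='11' vs F='00': no prefix
  E='11' vs G='010': no prefix
  E='11' vs D='011': no prefix
  E='11' vs B='10': no prefix
No violation found over all pairs.

YES -- this is a valid prefix code. No codeword is a prefix of any other codeword.


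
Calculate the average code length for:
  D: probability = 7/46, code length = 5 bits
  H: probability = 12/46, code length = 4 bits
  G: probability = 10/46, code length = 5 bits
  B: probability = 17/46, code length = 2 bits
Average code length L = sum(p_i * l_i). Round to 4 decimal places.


Weighted contributions p_i * l_i:
  D: (7/46) * 5 = 35/46
  H: (12/46) * 4 = 48/46
  G: (10/46) * 5 = 50/46
  B: (17/46) * 2 = 34/46
Sum = (35 + 48 + 50 + 34)/46 = 167/46

L = 167/46 = 3.6304 bits/symbol


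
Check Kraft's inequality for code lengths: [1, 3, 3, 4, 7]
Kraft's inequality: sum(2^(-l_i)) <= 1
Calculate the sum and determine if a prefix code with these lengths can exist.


Sum = 2^(-1) + 2^(-3) + 2^(-3) + 2^(-4) + 2^(-7)
    = 0.5 + 0.125 + 0.125 + 0.0625 + 0.0078125
    = 105/128 = 0.8203125
Since 0.8203125 <= 1, Kraft's inequality IS satisfied.
A prefix code with these lengths CAN exist.

Kraft sum = 0.8203125. Satisfied.


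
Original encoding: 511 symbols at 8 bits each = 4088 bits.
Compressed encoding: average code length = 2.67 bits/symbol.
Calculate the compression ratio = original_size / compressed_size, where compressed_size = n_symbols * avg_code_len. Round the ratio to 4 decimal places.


original_size = n_symbols * orig_bits = 511 * 8 = 4088 bits
compressed_size = n_symbols * avg_code_len = 511 * 2.67 = 1364.37 bits
ratio = original_size / compressed_size = 4088 / 1364.37 = 2.9963

Compression ratio = 2.9963


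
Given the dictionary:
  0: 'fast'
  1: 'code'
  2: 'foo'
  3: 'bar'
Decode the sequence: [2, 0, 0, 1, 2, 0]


Look up each index in the dictionary:
  2 -> 'foo'
  0 -> 'fast'
  0 -> 'fast'
  1 -> 'code'
  2 -> 'foo'
  0 -> 'fast'

Decoded: "foo fast fast code foo fast"


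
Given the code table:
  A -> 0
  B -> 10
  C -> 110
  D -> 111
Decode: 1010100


Decoding:
10 -> B
10 -> B
10 -> B
0 -> A


Result: BBBA


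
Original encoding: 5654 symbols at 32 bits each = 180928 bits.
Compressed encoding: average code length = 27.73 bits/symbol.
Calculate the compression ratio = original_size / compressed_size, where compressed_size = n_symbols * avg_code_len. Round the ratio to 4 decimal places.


original_size = n_symbols * orig_bits = 5654 * 32 = 180928 bits
compressed_size = n_symbols * avg_code_len = 5654 * 27.73 = 156785.42 bits
ratio = original_size / compressed_size = 180928 / 156785.42 = 1.154

Compression ratio = 1.154


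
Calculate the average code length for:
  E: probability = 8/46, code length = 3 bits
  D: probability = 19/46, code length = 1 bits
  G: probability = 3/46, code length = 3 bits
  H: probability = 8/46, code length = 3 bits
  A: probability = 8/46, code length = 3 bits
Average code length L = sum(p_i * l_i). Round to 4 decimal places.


Weighted contributions p_i * l_i:
  E: (8/46) * 3 = 24/46
  D: (19/46) * 1 = 19/46
  G: (3/46) * 3 = 9/46
  H: (8/46) * 3 = 24/46
  A: (8/46) * 3 = 24/46
Sum = (24 + 19 + 9 + 24 + 24)/46 = 100/46

L = 100/46 = 2.1739 bits/symbol


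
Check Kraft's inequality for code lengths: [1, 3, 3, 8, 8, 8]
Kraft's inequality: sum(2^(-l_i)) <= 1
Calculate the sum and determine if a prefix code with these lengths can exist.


Sum = 2^(-1) + 2^(-3) + 2^(-3) + 2^(-8) + 2^(-8) + 2^(-8)
    = 0.5 + 0.125 + 0.125 + 0.00390625 + 0.00390625 + 0.00390625
    = 195/256 = 0.76171875
Since 0.76171875 <= 1, Kraft's inequality IS satisfied.
A prefix code with these lengths CAN exist.

Kraft sum = 0.76171875. Satisfied.


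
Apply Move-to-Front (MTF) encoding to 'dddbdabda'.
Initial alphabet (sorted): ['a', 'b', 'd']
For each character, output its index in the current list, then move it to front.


MTF encoding:
'd': index 2 in ['a', 'b', 'd'] -> ['d', 'a', 'b']
'd': index 0 in ['d', 'a', 'b'] -> ['d', 'a', 'b']
'd': index 0 in ['d', 'a', 'b'] -> ['d', 'a', 'b']
'b': index 2 in ['d', 'a', 'b'] -> ['b', 'd', 'a']
'd': index 1 in ['b', 'd', 'a'] -> ['d', 'b', 'a']
'a': index 2 in ['d', 'b', 'a'] -> ['a', 'd', 'b']
'b': index 2 in ['a', 'd', 'b'] -> ['b', 'a', 'd']
'd': index 2 in ['b', 'a', 'd'] -> ['d', 'b', 'a']
'a': index 2 in ['d', 'b', 'a'] -> ['a', 'd', 'b']


Output: [2, 0, 0, 2, 1, 2, 2, 2, 2]


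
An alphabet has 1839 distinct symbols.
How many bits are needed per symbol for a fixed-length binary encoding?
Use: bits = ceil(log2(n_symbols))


log2(1839) = 10.8447
Bracket: 2^10 = 1024 < 1839 <= 2^11 = 2048
So ceil(log2(1839)) = 11

bits = ceil(log2(1839)) = ceil(10.8447) = 11 bits


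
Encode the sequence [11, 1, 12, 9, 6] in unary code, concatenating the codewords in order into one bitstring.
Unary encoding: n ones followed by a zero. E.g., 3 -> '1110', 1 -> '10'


Encode each number as n ones followed by a terminating 0:
  11 -> 111111111110 (12 bits)
  1 -> 10 (2 bits)
  12 -> 1111111111110 (13 bits)
  9 -> 1111111110 (10 bits)
  6 -> 1111110 (7 bits)
Total length = 12 + 2 + 13 + 10 + 7 = 44 bits.

Unary([11, 1, 12, 9, 6]) = 11111111111010111111111111011111111101111110 (44 bits)


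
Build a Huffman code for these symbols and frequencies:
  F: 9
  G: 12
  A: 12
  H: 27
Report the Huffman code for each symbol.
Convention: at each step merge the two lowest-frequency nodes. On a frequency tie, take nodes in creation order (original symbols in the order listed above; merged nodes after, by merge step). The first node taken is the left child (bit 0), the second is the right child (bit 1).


Huffman tree construction:
Step 1: Merge F(9) + G(12) = 21
Step 2: Merge A(12) + (F+G)(21) = 33
Step 3: Merge H(27) + (A+(F+G))(33) = 60
Read each symbol's code off the tree from the root (left child = 0, right child = 1).

Codes:
  F: 110 (length 3)
  G: 111 (length 3)
  A: 10 (length 2)
  H: 0 (length 1)
Average code length: 114/60 = 1.9000 bits/symbol


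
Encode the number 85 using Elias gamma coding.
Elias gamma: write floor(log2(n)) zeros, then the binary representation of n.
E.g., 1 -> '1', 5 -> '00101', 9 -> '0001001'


num_bits = floor(log2(85)) + 1 = 7
leading_zeros = num_bits - 1 = 6
binary(85) = 1010101

Elias gamma(85) = '000000' + '1010101' = 0000001010101 (13 bits)


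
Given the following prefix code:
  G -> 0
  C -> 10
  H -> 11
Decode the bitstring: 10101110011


Decoding step by step:
Bits 10 -> C
Bits 10 -> C
Bits 11 -> H
Bits 10 -> C
Bits 0 -> G
Bits 11 -> H


Decoded message: CCHCGH


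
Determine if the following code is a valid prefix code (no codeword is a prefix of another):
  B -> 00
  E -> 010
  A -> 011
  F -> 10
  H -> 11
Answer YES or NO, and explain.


Checking each pair (does one codeword prefix another?):
  B='00' vs E='010': no prefix
  B='00' vs A='011': no prefix
  B='00' vs F='10': no prefix
  B='00' vs H='11': no prefix
  E='010' vs B='00': no prefix
  E='010' vs A='011': no prefix
  E='010' vs F='10': no prefix
  E='010' vs H='11': no prefix
  A='011' vs B='00': no prefix
  A='011' vs E='010': no prefix
  A='011' vs F='10': no prefix
  A='011' vs H='11': no prefix
  F='10' vs B='00': no prefix
  F='10' vs E='010': no prefix
  F='10' vs A='011': no prefix
  F='10' vs H='11': no prefix
  H='11' vs B='00': no prefix
  H='11' vs E='010': no prefix
  H='11' vs A='011': no prefix
  H='11' vs F='10': no prefix
No violation found over all pairs.

YES -- this is a valid prefix code. No codeword is a prefix of any other codeword.


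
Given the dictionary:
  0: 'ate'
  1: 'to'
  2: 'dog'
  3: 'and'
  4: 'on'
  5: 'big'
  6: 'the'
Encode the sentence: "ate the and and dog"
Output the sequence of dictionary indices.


Look up each word in the dictionary:
  'ate' -> 0
  'the' -> 6
  'and' -> 3
  'and' -> 3
  'dog' -> 2

Encoded: [0, 6, 3, 3, 2]


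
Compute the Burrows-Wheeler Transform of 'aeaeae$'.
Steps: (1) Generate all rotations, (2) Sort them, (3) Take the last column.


Rotations (sorted):
  0: $aeaeae -> last char: e
  1: ae$aeae -> last char: e
  2: aeae$ae -> last char: e
  3: aeaeae$ -> last char: $
  4: e$aeaea -> last char: a
  5: eae$aea -> last char: a
  6: eaeae$a -> last char: a


BWT = eee$aaa


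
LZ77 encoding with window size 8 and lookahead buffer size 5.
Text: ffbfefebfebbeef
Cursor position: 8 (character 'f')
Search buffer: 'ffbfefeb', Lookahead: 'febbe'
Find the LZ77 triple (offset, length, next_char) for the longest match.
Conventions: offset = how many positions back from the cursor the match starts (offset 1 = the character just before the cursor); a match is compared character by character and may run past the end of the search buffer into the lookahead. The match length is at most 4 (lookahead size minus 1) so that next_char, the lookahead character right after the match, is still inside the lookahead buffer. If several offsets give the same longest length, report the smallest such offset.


Try each offset into the search buffer:
  offset=1 (pos 7, char 'b'): match length 0
  offset=2 (pos 6, char 'e'): match length 0
  offset=3 (pos 5, char 'f'): match length 3
  offset=4 (pos 4, char 'e'): match length 0
  offset=5 (pos 3, char 'f'): match length 2
  offset=6 (pos 2, char 'b'): match length 0
  offset=7 (pos 1, char 'f'): match length 1
  offset=8 (pos 0, char 'f'): match length 1
Longest match has length 3 at offset 3.
next_char = character at position 8 + 3 = 11 -> 'b'

Best match: offset=3, length=3 (matching 'feb' starting at position 5)
LZ77 triple: (3, 3, 'b')


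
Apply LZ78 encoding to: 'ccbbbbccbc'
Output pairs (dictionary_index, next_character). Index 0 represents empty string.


LZ78 encoding steps:
Dictionary: {0: ''}
Step 1: w='' (idx 0), next='c' -> output (0, 'c'), add 'c' as idx 1
Step 2: w='c' (idx 1), next='b' -> output (1, 'b'), add 'cb' as idx 2
Step 3: w='' (idx 0), next='b' -> output (0, 'b'), add 'b' as idx 3
Step 4: w='b' (idx 3), next='b' -> output (3, 'b'), add 'bb' as idx 4
Step 5: w='c' (idx 1), next='c' -> output (1, 'c'), add 'cc' as idx 5
Step 6: w='b' (idx 3), next='c' -> output (3, 'c'), add 'bc' as idx 6


Encoded: [(0, 'c'), (1, 'b'), (0, 'b'), (3, 'b'), (1, 'c'), (3, 'c')]


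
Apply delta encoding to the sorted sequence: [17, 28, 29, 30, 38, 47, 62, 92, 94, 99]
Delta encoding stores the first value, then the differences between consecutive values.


First value: 17
Deltas:
  28 - 17 = 11
  29 - 28 = 1
  30 - 29 = 1
  38 - 30 = 8
  47 - 38 = 9
  62 - 47 = 15
  92 - 62 = 30
  94 - 92 = 2
  99 - 94 = 5


Delta encoded: [17, 11, 1, 1, 8, 9, 15, 30, 2, 5]


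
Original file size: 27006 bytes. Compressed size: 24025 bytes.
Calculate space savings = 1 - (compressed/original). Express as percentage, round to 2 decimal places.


ratio = compressed/original = 24025/27006 = 0.889617
savings = 1 - ratio = 1 - 0.889617 = 0.110383
as a percentage: 0.110383 * 100 = 11.04%

Space savings = 1 - 24025/27006 = 11.04%


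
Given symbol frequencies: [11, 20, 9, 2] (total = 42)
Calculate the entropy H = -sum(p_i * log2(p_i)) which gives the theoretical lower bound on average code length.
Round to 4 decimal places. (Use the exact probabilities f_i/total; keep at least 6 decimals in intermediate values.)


Per-symbol terms -p_i * log2(p_i) with p_i = f_i/42:
  p = 11/42 = 0.261905: log2(p) = -1.932886, -p*log2(p) = 0.506232
  p = 20/42 = 0.476190: log2(p) = -1.070389, -p*log2(p) = 0.509709
  p = 9/42 = 0.214286: log2(p) = -2.222392, -p*log2(p) = 0.476227
  p = 2/42 = 0.047619: log2(p) = -4.392317, -p*log2(p) = 0.209158
H = 0.506232 + 0.509709 + 0.476227 + 0.209158 = 1.701326

H = 1.7013 bits/symbol


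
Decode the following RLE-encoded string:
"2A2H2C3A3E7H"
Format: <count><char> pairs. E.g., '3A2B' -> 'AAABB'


Expanding each <count><char> pair:
  2A -> 'AA'
  2H -> 'HH'
  2C -> 'CC'
  3A -> 'AAA'
  3E -> 'EEE'
  7H -> 'HHHHHHH'

Decoded = AAHHCCAAAEEEHHHHHHH


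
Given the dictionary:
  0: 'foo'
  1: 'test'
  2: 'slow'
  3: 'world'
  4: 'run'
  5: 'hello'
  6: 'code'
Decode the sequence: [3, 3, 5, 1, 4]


Look up each index in the dictionary:
  3 -> 'world'
  3 -> 'world'
  5 -> 'hello'
  1 -> 'test'
  4 -> 'run'

Decoded: "world world hello test run"


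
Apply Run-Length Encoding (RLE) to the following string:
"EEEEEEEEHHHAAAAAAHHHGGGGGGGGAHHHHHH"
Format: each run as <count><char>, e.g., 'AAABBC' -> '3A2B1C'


Scanning runs left to right:
  i=0: run of 'E' x 8 -> '8E'
  i=8: run of 'H' x 3 -> '3H'
  i=11: run of 'A' x 6 -> '6A'
  i=17: run of 'H' x 3 -> '3H'
  i=20: run of 'G' x 8 -> '8G'
  i=28: run of 'A' x 1 -> '1A'
  i=29: run of 'H' x 6 -> '6H'

RLE = 8E3H6A3H8G1A6H


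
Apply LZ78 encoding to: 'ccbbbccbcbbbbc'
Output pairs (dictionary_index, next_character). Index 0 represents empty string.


LZ78 encoding steps:
Dictionary: {0: ''}
Step 1: w='' (idx 0), next='c' -> output (0, 'c'), add 'c' as idx 1
Step 2: w='c' (idx 1), next='b' -> output (1, 'b'), add 'cb' as idx 2
Step 3: w='' (idx 0), next='b' -> output (0, 'b'), add 'b' as idx 3
Step 4: w='b' (idx 3), next='c' -> output (3, 'c'), add 'bc' as idx 4
Step 5: w='cb' (idx 2), next='c' -> output (2, 'c'), add 'cbc' as idx 5
Step 6: w='b' (idx 3), next='b' -> output (3, 'b'), add 'bb' as idx 6
Step 7: w='bb' (idx 6), next='c' -> output (6, 'c'), add 'bbc' as idx 7


Encoded: [(0, 'c'), (1, 'b'), (0, 'b'), (3, 'c'), (2, 'c'), (3, 'b'), (6, 'c')]


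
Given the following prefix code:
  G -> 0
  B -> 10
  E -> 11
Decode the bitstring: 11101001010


Decoding step by step:
Bits 11 -> E
Bits 10 -> B
Bits 10 -> B
Bits 0 -> G
Bits 10 -> B
Bits 10 -> B


Decoded message: EBBGBB


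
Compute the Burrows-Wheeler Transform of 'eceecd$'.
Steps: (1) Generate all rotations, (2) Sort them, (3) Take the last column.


Rotations (sorted):
  0: $eceecd -> last char: d
  1: cd$ecee -> last char: e
  2: ceecd$e -> last char: e
  3: d$eceec -> last char: c
  4: ecd$ece -> last char: e
  5: eceecd$ -> last char: $
  6: eecd$ec -> last char: c


BWT = deece$c


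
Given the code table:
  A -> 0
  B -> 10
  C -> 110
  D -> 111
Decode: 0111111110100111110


Decoding:
0 -> A
111 -> D
111 -> D
110 -> C
10 -> B
0 -> A
111 -> D
110 -> C


Result: ADDCBADC


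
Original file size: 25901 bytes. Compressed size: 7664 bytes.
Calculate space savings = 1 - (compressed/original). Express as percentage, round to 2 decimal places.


ratio = compressed/original = 7664/25901 = 0.295896
savings = 1 - ratio = 1 - 0.295896 = 0.704104
as a percentage: 0.704104 * 100 = 70.41%

Space savings = 1 - 7664/25901 = 70.41%


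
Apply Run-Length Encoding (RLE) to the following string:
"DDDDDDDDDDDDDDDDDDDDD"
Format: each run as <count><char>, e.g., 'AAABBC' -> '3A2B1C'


Scanning runs left to right:
  i=0: run of 'D' x 21 -> '21D'

RLE = 21D


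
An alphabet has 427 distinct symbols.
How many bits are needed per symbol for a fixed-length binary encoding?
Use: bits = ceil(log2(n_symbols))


log2(427) = 8.7381
Bracket: 2^8 = 256 < 427 <= 2^9 = 512
So ceil(log2(427)) = 9

bits = ceil(log2(427)) = ceil(8.7381) = 9 bits


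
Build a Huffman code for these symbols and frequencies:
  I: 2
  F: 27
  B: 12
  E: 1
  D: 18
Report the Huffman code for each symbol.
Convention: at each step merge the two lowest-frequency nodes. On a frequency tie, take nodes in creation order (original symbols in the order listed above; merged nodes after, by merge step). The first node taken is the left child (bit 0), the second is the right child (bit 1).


Huffman tree construction:
Step 1: Merge E(1) + I(2) = 3
Step 2: Merge (E+I)(3) + B(12) = 15
Step 3: Merge ((E+I)+B)(15) + D(18) = 33
Step 4: Merge F(27) + (((E+I)+B)+D)(33) = 60
Read each symbol's code off the tree from the root (left child = 0, right child = 1).

Codes:
  I: 1001 (length 4)
  F: 0 (length 1)
  B: 101 (length 3)
  E: 1000 (length 4)
  D: 11 (length 2)
Average code length: 111/60 = 1.8500 bits/symbol


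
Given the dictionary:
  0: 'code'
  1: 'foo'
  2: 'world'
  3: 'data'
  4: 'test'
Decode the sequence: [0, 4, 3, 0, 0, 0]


Look up each index in the dictionary:
  0 -> 'code'
  4 -> 'test'
  3 -> 'data'
  0 -> 'code'
  0 -> 'code'
  0 -> 'code'

Decoded: "code test data code code code"


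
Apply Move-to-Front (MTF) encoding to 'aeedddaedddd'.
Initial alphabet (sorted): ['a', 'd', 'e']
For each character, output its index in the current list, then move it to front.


MTF encoding:
'a': index 0 in ['a', 'd', 'e'] -> ['a', 'd', 'e']
'e': index 2 in ['a', 'd', 'e'] -> ['e', 'a', 'd']
'e': index 0 in ['e', 'a', 'd'] -> ['e', 'a', 'd']
'd': index 2 in ['e', 'a', 'd'] -> ['d', 'e', 'a']
'd': index 0 in ['d', 'e', 'a'] -> ['d', 'e', 'a']
'd': index 0 in ['d', 'e', 'a'] -> ['d', 'e', 'a']
'a': index 2 in ['d', 'e', 'a'] -> ['a', 'd', 'e']
'e': index 2 in ['a', 'd', 'e'] -> ['e', 'a', 'd']
'd': index 2 in ['e', 'a', 'd'] -> ['d', 'e', 'a']
'd': index 0 in ['d', 'e', 'a'] -> ['d', 'e', 'a']
'd': index 0 in ['d', 'e', 'a'] -> ['d', 'e', 'a']
'd': index 0 in ['d', 'e', 'a'] -> ['d', 'e', 'a']


Output: [0, 2, 0, 2, 0, 0, 2, 2, 2, 0, 0, 0]


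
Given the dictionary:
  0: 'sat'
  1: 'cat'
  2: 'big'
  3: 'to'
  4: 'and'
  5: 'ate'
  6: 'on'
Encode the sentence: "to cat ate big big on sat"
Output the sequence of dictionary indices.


Look up each word in the dictionary:
  'to' -> 3
  'cat' -> 1
  'ate' -> 5
  'big' -> 2
  'big' -> 2
  'on' -> 6
  'sat' -> 0

Encoded: [3, 1, 5, 2, 2, 6, 0]


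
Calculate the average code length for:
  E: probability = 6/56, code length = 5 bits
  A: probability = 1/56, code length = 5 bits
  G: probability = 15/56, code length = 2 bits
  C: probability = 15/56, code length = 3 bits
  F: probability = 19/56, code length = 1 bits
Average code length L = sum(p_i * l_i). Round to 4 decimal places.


Weighted contributions p_i * l_i:
  E: (6/56) * 5 = 30/56
  A: (1/56) * 5 = 5/56
  G: (15/56) * 2 = 30/56
  C: (15/56) * 3 = 45/56
  F: (19/56) * 1 = 19/56
Sum = (30 + 5 + 30 + 45 + 19)/56 = 129/56

L = 129/56 = 2.3036 bits/symbol


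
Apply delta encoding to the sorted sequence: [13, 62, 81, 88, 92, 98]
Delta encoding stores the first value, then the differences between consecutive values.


First value: 13
Deltas:
  62 - 13 = 49
  81 - 62 = 19
  88 - 81 = 7
  92 - 88 = 4
  98 - 92 = 6


Delta encoded: [13, 49, 19, 7, 4, 6]


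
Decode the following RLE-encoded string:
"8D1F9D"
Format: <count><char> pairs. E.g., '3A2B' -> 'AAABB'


Expanding each <count><char> pair:
  8D -> 'DDDDDDDD'
  1F -> 'F'
  9D -> 'DDDDDDDDD'

Decoded = DDDDDDDDFDDDDDDDDD


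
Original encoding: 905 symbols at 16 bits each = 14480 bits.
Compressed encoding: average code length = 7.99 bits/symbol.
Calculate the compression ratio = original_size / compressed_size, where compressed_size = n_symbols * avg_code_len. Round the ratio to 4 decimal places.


original_size = n_symbols * orig_bits = 905 * 16 = 14480 bits
compressed_size = n_symbols * avg_code_len = 905 * 7.99 = 7230.95 bits
ratio = original_size / compressed_size = 14480 / 7230.95 = 2.0025

Compression ratio = 2.0025


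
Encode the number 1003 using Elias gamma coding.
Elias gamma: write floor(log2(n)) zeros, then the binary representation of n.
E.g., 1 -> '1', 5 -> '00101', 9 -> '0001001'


num_bits = floor(log2(1003)) + 1 = 10
leading_zeros = num_bits - 1 = 9
binary(1003) = 1111101011

Elias gamma(1003) = '000000000' + '1111101011' = 0000000001111101011 (19 bits)


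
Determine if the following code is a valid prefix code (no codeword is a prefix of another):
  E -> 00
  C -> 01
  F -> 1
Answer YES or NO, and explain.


Checking each pair (does one codeword prefix another?):
  E='00' vs C='01': no prefix
  E='00' vs F='1': no prefix
  C='01' vs E='00': no prefix
  C='01' vs F='1': no prefix
  F='1' vs E='00': no prefix
  F='1' vs C='01': no prefix
No violation found over all pairs.

YES -- this is a valid prefix code. No codeword is a prefix of any other codeword.


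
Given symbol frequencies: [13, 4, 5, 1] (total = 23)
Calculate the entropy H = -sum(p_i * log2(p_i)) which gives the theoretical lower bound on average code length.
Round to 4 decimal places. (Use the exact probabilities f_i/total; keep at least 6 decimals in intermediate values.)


Per-symbol terms -p_i * log2(p_i) with p_i = f_i/23:
  p = 13/23 = 0.565217: log2(p) = -0.823122, -p*log2(p) = 0.465243
  p = 4/23 = 0.173913: log2(p) = -2.523562, -p*log2(p) = 0.438880
  p = 5/23 = 0.217391: log2(p) = -2.201634, -p*log2(p) = 0.478616
  p = 1/23 = 0.043478: log2(p) = -4.523562, -p*log2(p) = 0.196677
H = 0.465243 + 0.438880 + 0.478616 + 0.196677 = 1.579416

H = 1.5794 bits/symbol


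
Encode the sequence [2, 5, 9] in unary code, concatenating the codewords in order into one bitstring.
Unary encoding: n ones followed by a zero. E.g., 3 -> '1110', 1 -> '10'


Encode each number as n ones followed by a terminating 0:
  2 -> 110 (3 bits)
  5 -> 111110 (6 bits)
  9 -> 1111111110 (10 bits)
Total length = 3 + 6 + 10 = 19 bits.

Unary([2, 5, 9]) = 1101111101111111110 (19 bits)


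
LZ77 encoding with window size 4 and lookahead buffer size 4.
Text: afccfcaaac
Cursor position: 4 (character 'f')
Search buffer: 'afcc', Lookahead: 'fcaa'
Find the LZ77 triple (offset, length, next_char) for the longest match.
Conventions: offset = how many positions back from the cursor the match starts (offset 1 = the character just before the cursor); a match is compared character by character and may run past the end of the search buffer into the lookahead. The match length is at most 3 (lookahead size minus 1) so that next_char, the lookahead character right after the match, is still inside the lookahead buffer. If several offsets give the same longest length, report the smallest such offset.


Try each offset into the search buffer:
  offset=1 (pos 3, char 'c'): match length 0
  offset=2 (pos 2, char 'c'): match length 0
  offset=3 (pos 1, char 'f'): match length 2
  offset=4 (pos 0, char 'a'): match length 0
Longest match has length 2 at offset 3.
next_char = character at position 4 + 2 = 6 -> 'a'

Best match: offset=3, length=2 (matching 'fc' starting at position 1)
LZ77 triple: (3, 2, 'a')


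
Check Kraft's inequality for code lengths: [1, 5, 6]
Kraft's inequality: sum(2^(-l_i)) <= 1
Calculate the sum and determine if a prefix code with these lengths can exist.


Sum = 2^(-1) + 2^(-5) + 2^(-6)
    = 0.5 + 0.03125 + 0.015625
    = 35/64 = 0.546875
Since 0.546875 <= 1, Kraft's inequality IS satisfied.
A prefix code with these lengths CAN exist.

Kraft sum = 0.546875. Satisfied.


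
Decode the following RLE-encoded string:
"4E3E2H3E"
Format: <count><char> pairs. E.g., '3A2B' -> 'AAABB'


Expanding each <count><char> pair:
  4E -> 'EEEE'
  3E -> 'EEE'
  2H -> 'HH'
  3E -> 'EEE'

Decoded = EEEEEEEHHEEE


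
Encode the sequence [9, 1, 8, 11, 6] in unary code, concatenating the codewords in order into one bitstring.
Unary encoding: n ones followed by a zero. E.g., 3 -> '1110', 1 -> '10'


Encode each number as n ones followed by a terminating 0:
  9 -> 1111111110 (10 bits)
  1 -> 10 (2 bits)
  8 -> 111111110 (9 bits)
  11 -> 111111111110 (12 bits)
  6 -> 1111110 (7 bits)
Total length = 10 + 2 + 9 + 12 + 7 = 40 bits.

Unary([9, 1, 8, 11, 6]) = 1111111110101111111101111111111101111110 (40 bits)


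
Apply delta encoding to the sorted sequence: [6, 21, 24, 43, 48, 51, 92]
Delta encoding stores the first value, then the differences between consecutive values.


First value: 6
Deltas:
  21 - 6 = 15
  24 - 21 = 3
  43 - 24 = 19
  48 - 43 = 5
  51 - 48 = 3
  92 - 51 = 41


Delta encoded: [6, 15, 3, 19, 5, 3, 41]


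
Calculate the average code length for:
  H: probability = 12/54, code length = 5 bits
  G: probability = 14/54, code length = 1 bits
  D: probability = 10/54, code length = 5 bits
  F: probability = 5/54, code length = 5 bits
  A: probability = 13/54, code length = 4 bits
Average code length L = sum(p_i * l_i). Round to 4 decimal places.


Weighted contributions p_i * l_i:
  H: (12/54) * 5 = 60/54
  G: (14/54) * 1 = 14/54
  D: (10/54) * 5 = 50/54
  F: (5/54) * 5 = 25/54
  A: (13/54) * 4 = 52/54
Sum = (60 + 14 + 50 + 25 + 52)/54 = 201/54

L = 201/54 = 3.7222 bits/symbol


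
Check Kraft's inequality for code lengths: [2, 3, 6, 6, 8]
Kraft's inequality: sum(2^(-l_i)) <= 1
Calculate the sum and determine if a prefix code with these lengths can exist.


Sum = 2^(-2) + 2^(-3) + 2^(-6) + 2^(-6) + 2^(-8)
    = 0.25 + 0.125 + 0.015625 + 0.015625 + 0.00390625
    = 105/256 = 0.41015625
Since 0.41015625 <= 1, Kraft's inequality IS satisfied.
A prefix code with these lengths CAN exist.

Kraft sum = 0.41015625. Satisfied.


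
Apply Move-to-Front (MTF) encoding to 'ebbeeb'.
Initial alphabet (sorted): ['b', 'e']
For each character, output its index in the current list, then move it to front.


MTF encoding:
'e': index 1 in ['b', 'e'] -> ['e', 'b']
'b': index 1 in ['e', 'b'] -> ['b', 'e']
'b': index 0 in ['b', 'e'] -> ['b', 'e']
'e': index 1 in ['b', 'e'] -> ['e', 'b']
'e': index 0 in ['e', 'b'] -> ['e', 'b']
'b': index 1 in ['e', 'b'] -> ['b', 'e']


Output: [1, 1, 0, 1, 0, 1]


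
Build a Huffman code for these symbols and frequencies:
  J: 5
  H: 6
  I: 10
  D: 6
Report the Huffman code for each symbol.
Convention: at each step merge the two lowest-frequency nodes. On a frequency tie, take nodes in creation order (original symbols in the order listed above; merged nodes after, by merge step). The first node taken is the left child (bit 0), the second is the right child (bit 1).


Huffman tree construction:
Step 1: Merge J(5) + H(6) = 11
Step 2: Merge D(6) + I(10) = 16
Step 3: Merge (J+H)(11) + (D+I)(16) = 27
Read each symbol's code off the tree from the root (left child = 0, right child = 1).

Codes:
  J: 00 (length 2)
  H: 01 (length 2)
  I: 11 (length 2)
  D: 10 (length 2)
Average code length: 54/27 = 2.0000 bits/symbol


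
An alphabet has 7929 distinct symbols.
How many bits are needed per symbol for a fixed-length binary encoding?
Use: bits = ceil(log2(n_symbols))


log2(7929) = 12.9529
Bracket: 2^12 = 4096 < 7929 <= 2^13 = 8192
So ceil(log2(7929)) = 13

bits = ceil(log2(7929)) = ceil(12.9529) = 13 bits


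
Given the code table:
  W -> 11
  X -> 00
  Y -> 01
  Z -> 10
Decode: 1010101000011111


Decoding:
10 -> Z
10 -> Z
10 -> Z
10 -> Z
00 -> X
01 -> Y
11 -> W
11 -> W


Result: ZZZZXYWW


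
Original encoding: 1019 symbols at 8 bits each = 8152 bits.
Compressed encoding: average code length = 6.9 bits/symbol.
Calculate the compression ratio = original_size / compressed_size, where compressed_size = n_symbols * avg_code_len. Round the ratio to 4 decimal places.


original_size = n_symbols * orig_bits = 1019 * 8 = 8152 bits
compressed_size = n_symbols * avg_code_len = 1019 * 6.9 = 7031.1 bits
ratio = original_size / compressed_size = 8152 / 7031.1 = 1.1594

Compression ratio = 1.1594


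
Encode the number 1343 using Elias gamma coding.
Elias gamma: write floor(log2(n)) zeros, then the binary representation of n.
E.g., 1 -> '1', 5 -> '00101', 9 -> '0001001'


num_bits = floor(log2(1343)) + 1 = 11
leading_zeros = num_bits - 1 = 10
binary(1343) = 10100111111

Elias gamma(1343) = '0000000000' + '10100111111' = 000000000010100111111 (21 bits)


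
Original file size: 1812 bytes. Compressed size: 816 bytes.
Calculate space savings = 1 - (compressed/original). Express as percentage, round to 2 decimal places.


ratio = compressed/original = 816/1812 = 0.450331
savings = 1 - ratio = 1 - 0.450331 = 0.549669
as a percentage: 0.549669 * 100 = 54.97%

Space savings = 1 - 816/1812 = 54.97%


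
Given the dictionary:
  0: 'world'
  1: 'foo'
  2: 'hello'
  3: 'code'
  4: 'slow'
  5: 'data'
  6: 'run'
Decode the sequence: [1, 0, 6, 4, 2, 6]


Look up each index in the dictionary:
  1 -> 'foo'
  0 -> 'world'
  6 -> 'run'
  4 -> 'slow'
  2 -> 'hello'
  6 -> 'run'

Decoded: "foo world run slow hello run"


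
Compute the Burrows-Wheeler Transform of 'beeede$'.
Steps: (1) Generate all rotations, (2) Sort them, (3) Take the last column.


Rotations (sorted):
  0: $beeede -> last char: e
  1: beeede$ -> last char: $
  2: de$beee -> last char: e
  3: e$beeed -> last char: d
  4: ede$bee -> last char: e
  5: eede$be -> last char: e
  6: eeede$b -> last char: b


BWT = e$edeeb


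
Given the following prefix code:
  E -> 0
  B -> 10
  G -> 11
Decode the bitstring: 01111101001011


Decoding step by step:
Bits 0 -> E
Bits 11 -> G
Bits 11 -> G
Bits 10 -> B
Bits 10 -> B
Bits 0 -> E
Bits 10 -> B
Bits 11 -> G


Decoded message: EGGBBEBG


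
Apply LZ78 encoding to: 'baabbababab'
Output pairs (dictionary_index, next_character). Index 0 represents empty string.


LZ78 encoding steps:
Dictionary: {0: ''}
Step 1: w='' (idx 0), next='b' -> output (0, 'b'), add 'b' as idx 1
Step 2: w='' (idx 0), next='a' -> output (0, 'a'), add 'a' as idx 2
Step 3: w='a' (idx 2), next='b' -> output (2, 'b'), add 'ab' as idx 3
Step 4: w='b' (idx 1), next='a' -> output (1, 'a'), add 'ba' as idx 4
Step 5: w='ba' (idx 4), next='b' -> output (4, 'b'), add 'bab' as idx 5
Step 6: w='ab' (idx 3), end of input -> output (3, '')


Encoded: [(0, 'b'), (0, 'a'), (2, 'b'), (1, 'a'), (4, 'b'), (3, '')]


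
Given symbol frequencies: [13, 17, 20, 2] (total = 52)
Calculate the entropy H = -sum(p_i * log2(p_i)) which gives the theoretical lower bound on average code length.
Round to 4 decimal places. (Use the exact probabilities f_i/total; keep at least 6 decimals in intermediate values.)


Per-symbol terms -p_i * log2(p_i) with p_i = f_i/52:
  p = 13/52 = 0.250000: log2(p) = -2.000000, -p*log2(p) = 0.500000
  p = 17/52 = 0.326923: log2(p) = -1.612977, -p*log2(p) = 0.527319
  p = 20/52 = 0.384615: log2(p) = -1.378512, -p*log2(p) = 0.530197
  p = 2/52 = 0.038462: log2(p) = -4.700440, -p*log2(p) = 0.180786
H = 0.500000 + 0.527319 + 0.530197 + 0.180786 = 1.738302

H = 1.7383 bits/symbol


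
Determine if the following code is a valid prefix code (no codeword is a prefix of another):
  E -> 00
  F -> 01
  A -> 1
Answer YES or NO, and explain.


Checking each pair (does one codeword prefix another?):
  E='00' vs F='01': no prefix
  E='00' vs A='1': no prefix
  F='01' vs E='00': no prefix
  F='01' vs A='1': no prefix
  A='1' vs E='00': no prefix
  A='1' vs F='01': no prefix
No violation found over all pairs.

YES -- this is a valid prefix code. No codeword is a prefix of any other codeword.


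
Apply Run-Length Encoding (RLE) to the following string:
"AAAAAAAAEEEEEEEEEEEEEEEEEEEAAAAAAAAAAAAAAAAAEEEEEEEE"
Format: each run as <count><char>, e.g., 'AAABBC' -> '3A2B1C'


Scanning runs left to right:
  i=0: run of 'A' x 8 -> '8A'
  i=8: run of 'E' x 19 -> '19E'
  i=27: run of 'A' x 17 -> '17A'
  i=44: run of 'E' x 8 -> '8E'

RLE = 8A19E17A8E


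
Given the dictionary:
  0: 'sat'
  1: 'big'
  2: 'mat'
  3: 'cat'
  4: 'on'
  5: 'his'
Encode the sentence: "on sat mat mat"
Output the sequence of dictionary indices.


Look up each word in the dictionary:
  'on' -> 4
  'sat' -> 0
  'mat' -> 2
  'mat' -> 2

Encoded: [4, 0, 2, 2]


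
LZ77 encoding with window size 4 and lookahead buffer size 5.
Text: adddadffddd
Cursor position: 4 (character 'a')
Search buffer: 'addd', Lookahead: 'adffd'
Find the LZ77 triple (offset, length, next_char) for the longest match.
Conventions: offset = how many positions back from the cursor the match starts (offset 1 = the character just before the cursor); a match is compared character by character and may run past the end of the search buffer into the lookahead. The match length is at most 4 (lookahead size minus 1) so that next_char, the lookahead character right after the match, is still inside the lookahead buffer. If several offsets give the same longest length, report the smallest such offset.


Try each offset into the search buffer:
  offset=1 (pos 3, char 'd'): match length 0
  offset=2 (pos 2, char 'd'): match length 0
  offset=3 (pos 1, char 'd'): match length 0
  offset=4 (pos 0, char 'a'): match length 2
Longest match has length 2 at offset 4.
next_char = character at position 4 + 2 = 6 -> 'f'

Best match: offset=4, length=2 (matching 'ad' starting at position 0)
LZ77 triple: (4, 2, 'f')


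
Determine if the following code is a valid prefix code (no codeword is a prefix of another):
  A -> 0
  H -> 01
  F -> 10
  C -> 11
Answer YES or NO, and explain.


Checking each pair (does one codeword prefix another?):
  A='0' vs H='01': prefix -- VIOLATION

NO -- this is NOT a valid prefix code. A (0) is a prefix of H (01).


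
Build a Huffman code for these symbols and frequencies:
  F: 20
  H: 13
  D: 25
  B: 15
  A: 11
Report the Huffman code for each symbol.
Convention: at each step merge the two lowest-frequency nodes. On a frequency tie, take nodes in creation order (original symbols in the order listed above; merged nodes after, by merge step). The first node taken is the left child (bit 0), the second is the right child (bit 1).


Huffman tree construction:
Step 1: Merge A(11) + H(13) = 24
Step 2: Merge B(15) + F(20) = 35
Step 3: Merge (A+H)(24) + D(25) = 49
Step 4: Merge (B+F)(35) + ((A+H)+D)(49) = 84
Read each symbol's code off the tree from the root (left child = 0, right child = 1).

Codes:
  F: 01 (length 2)
  H: 101 (length 3)
  D: 11 (length 2)
  B: 00 (length 2)
  A: 100 (length 3)
Average code length: 192/84 = 2.2857 bits/symbol


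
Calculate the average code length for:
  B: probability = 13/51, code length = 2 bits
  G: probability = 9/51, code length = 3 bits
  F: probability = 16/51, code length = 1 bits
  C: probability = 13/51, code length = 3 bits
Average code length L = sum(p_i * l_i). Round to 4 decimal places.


Weighted contributions p_i * l_i:
  B: (13/51) * 2 = 26/51
  G: (9/51) * 3 = 27/51
  F: (16/51) * 1 = 16/51
  C: (13/51) * 3 = 39/51
Sum = (26 + 27 + 16 + 39)/51 = 108/51

L = 108/51 = 2.1176 bits/symbol


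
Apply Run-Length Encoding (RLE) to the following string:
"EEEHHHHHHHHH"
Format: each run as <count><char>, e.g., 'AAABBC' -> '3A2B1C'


Scanning runs left to right:
  i=0: run of 'E' x 3 -> '3E'
  i=3: run of 'H' x 9 -> '9H'

RLE = 3E9H


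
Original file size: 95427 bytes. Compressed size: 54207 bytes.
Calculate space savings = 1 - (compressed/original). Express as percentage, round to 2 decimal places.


ratio = compressed/original = 54207/95427 = 0.568047
savings = 1 - ratio = 1 - 0.568047 = 0.431953
as a percentage: 0.431953 * 100 = 43.2%

Space savings = 1 - 54207/95427 = 43.2%


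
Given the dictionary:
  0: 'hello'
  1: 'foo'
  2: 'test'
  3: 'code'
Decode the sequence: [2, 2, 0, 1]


Look up each index in the dictionary:
  2 -> 'test'
  2 -> 'test'
  0 -> 'hello'
  1 -> 'foo'

Decoded: "test test hello foo"


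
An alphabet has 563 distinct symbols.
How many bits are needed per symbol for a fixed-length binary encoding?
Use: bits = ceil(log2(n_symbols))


log2(563) = 9.137
Bracket: 2^9 = 512 < 563 <= 2^10 = 1024
So ceil(log2(563)) = 10

bits = ceil(log2(563)) = ceil(9.137) = 10 bits


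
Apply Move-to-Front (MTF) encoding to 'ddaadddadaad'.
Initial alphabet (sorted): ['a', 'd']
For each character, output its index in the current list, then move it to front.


MTF encoding:
'd': index 1 in ['a', 'd'] -> ['d', 'a']
'd': index 0 in ['d', 'a'] -> ['d', 'a']
'a': index 1 in ['d', 'a'] -> ['a', 'd']
'a': index 0 in ['a', 'd'] -> ['a', 'd']
'd': index 1 in ['a', 'd'] -> ['d', 'a']
'd': index 0 in ['d', 'a'] -> ['d', 'a']
'd': index 0 in ['d', 'a'] -> ['d', 'a']
'a': index 1 in ['d', 'a'] -> ['a', 'd']
'd': index 1 in ['a', 'd'] -> ['d', 'a']
'a': index 1 in ['d', 'a'] -> ['a', 'd']
'a': index 0 in ['a', 'd'] -> ['a', 'd']
'd': index 1 in ['a', 'd'] -> ['d', 'a']


Output: [1, 0, 1, 0, 1, 0, 0, 1, 1, 1, 0, 1]


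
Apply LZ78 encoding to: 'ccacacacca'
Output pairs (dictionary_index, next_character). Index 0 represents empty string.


LZ78 encoding steps:
Dictionary: {0: ''}
Step 1: w='' (idx 0), next='c' -> output (0, 'c'), add 'c' as idx 1
Step 2: w='c' (idx 1), next='a' -> output (1, 'a'), add 'ca' as idx 2
Step 3: w='ca' (idx 2), next='c' -> output (2, 'c'), add 'cac' as idx 3
Step 4: w='' (idx 0), next='a' -> output (0, 'a'), add 'a' as idx 4
Step 5: w='c' (idx 1), next='c' -> output (1, 'c'), add 'cc' as idx 5
Step 6: w='a' (idx 4), end of input -> output (4, '')


Encoded: [(0, 'c'), (1, 'a'), (2, 'c'), (0, 'a'), (1, 'c'), (4, '')]


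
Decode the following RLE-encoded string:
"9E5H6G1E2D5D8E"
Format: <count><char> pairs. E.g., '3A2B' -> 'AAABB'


Expanding each <count><char> pair:
  9E -> 'EEEEEEEEE'
  5H -> 'HHHHH'
  6G -> 'GGGGGG'
  1E -> 'E'
  2D -> 'DD'
  5D -> 'DDDDD'
  8E -> 'EEEEEEEE'

Decoded = EEEEEEEEEHHHHHGGGGGGEDDDDDDDEEEEEEEE


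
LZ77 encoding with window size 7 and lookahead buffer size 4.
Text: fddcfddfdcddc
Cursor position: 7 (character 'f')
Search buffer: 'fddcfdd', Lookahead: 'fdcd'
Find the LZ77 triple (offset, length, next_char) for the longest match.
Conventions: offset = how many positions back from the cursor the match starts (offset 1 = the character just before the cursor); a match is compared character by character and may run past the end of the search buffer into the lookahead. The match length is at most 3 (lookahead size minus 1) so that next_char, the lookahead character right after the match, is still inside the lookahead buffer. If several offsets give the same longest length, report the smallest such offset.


Try each offset into the search buffer:
  offset=1 (pos 6, char 'd'): match length 0
  offset=2 (pos 5, char 'd'): match length 0
  offset=3 (pos 4, char 'f'): match length 2
  offset=4 (pos 3, char 'c'): match length 0
  offset=5 (pos 2, char 'd'): match length 0
  offset=6 (pos 1, char 'd'): match length 0
  offset=7 (pos 0, char 'f'): match length 2
Longest match has length 2, found at offsets 3, 7; take the smallest, offset 3.
next_char = character at position 7 + 2 = 9 -> 'c'

Best match: offset=3, length=2 (matching 'fd' starting at position 4)
LZ77 triple: (3, 2, 'c')
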